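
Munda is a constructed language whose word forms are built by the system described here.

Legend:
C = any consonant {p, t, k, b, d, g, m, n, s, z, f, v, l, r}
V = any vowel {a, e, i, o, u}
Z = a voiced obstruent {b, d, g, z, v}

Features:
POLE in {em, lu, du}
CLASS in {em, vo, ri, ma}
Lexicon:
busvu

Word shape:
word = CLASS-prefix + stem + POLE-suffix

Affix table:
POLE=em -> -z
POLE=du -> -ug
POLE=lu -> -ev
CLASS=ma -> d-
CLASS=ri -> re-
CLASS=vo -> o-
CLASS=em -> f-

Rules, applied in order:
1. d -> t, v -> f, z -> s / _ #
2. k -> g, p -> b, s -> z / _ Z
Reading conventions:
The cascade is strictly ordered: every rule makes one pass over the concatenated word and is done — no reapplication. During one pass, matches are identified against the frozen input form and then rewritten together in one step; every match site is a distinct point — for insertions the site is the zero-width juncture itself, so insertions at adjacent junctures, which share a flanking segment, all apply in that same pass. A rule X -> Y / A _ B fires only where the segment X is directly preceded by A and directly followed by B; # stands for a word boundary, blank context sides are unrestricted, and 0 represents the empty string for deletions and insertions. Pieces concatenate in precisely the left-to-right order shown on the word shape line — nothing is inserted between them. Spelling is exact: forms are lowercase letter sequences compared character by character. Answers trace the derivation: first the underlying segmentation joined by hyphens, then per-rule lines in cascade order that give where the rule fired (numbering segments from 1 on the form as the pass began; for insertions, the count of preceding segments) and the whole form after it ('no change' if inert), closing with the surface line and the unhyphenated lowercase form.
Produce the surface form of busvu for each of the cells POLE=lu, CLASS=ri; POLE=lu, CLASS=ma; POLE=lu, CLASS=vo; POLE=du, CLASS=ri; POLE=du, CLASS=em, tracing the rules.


cell POLE=lu, CLASS=ri:
underlying: re-busvu-ev
1. d -> t, v -> f, z -> s / _ #: fires at position(s) 9: rebusvuef
2. k -> g, p -> b, s -> z / _ Z: fires at position(s) 5: rebuzvuef
surface: rebuzvuef

cell POLE=lu, CLASS=ma:
underlying: d-busvu-ev
1. d -> t, v -> f, z -> s / _ #: fires at position(s) 8: dbusvuef
2. k -> g, p -> b, s -> z / _ Z: fires at position(s) 4: dbuzvuef
surface: dbuzvuef

cell POLE=lu, CLASS=vo:
underlying: o-busvu-ev
1. d -> t, v -> f, z -> s / _ #: fires at position(s) 8: obusvuef
2. k -> g, p -> b, s -> z / _ Z: fires at position(s) 4: obuzvuef
surface: obuzvuef

cell POLE=du, CLASS=ri:
underlying: re-busvu-ug
1. d -> t, v -> f, z -> s / _ #: no change
2. k -> g, p -> b, s -> z / _ Z: fires at position(s) 5: rebuzvuug
surface: rebuzvuug

cell POLE=du, CLASS=em:
underlying: f-busvu-ug
1. d -> t, v -> f, z -> s / _ #: no change
2. k -> g, p -> b, s -> z / _ Z: fires at position(s) 4: fbuzvuug
surface: fbuzvuug


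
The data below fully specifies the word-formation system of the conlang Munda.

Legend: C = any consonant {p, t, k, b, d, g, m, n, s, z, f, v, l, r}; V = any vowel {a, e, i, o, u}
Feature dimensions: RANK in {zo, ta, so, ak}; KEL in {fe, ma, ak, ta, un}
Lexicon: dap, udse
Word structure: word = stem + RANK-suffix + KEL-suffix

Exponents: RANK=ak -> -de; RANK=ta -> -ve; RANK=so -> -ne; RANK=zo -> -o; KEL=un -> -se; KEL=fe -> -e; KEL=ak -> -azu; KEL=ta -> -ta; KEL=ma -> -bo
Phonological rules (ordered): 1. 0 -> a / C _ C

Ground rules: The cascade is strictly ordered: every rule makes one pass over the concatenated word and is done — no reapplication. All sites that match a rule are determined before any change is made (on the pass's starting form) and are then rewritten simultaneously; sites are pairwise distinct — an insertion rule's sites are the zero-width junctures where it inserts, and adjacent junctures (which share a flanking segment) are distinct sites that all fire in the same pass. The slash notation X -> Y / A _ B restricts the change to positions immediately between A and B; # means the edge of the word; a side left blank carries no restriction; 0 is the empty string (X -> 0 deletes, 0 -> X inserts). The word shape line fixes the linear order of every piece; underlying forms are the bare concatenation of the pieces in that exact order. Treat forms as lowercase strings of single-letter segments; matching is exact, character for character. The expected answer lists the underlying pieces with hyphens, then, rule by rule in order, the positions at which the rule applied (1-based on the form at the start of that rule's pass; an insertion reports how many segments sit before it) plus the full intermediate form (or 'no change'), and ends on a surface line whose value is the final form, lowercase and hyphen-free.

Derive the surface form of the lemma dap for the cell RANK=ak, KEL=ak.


underlying: dap-de-azu
1. 0 -> a / C _ C: inserts after position(s) 3: dapadeazu
surface: dapadeazu


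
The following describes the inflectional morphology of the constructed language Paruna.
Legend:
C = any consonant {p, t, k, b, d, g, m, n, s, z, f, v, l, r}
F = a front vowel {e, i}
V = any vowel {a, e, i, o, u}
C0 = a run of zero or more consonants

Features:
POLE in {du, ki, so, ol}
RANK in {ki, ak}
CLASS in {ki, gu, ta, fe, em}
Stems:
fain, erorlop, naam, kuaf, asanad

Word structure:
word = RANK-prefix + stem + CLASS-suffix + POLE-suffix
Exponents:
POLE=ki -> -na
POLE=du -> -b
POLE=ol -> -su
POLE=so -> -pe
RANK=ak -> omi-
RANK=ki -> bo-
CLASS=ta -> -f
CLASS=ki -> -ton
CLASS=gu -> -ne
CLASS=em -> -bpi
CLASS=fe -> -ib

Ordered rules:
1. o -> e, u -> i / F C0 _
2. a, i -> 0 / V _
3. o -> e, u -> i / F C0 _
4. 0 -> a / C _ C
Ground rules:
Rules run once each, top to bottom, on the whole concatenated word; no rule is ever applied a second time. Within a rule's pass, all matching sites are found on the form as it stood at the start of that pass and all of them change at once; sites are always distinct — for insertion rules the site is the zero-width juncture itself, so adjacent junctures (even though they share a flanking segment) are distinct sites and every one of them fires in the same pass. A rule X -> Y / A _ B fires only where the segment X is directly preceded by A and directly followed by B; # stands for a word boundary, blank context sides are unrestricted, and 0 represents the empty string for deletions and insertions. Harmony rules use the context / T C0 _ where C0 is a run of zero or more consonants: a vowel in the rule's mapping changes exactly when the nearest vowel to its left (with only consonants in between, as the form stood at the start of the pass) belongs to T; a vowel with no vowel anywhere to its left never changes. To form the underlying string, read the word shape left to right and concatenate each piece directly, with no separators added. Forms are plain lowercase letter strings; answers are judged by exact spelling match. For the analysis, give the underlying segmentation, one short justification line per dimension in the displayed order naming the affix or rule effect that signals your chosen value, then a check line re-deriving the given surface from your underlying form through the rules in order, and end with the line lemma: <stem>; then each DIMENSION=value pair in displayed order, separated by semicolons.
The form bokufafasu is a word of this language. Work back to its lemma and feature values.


underlying: bo-kuaf-f-su
POLE=ol - signalled by the affix -su
RANK=ki - signalled by the affix bo-
CLASS=ta - signalled by the affix -f
check: bokuaffsu -> bokuaffsu -> bokuffsu -> bokuffsu -> bokufafasu
lemma: kuaf; POLE=ol; RANK=ki; CLASS=ta


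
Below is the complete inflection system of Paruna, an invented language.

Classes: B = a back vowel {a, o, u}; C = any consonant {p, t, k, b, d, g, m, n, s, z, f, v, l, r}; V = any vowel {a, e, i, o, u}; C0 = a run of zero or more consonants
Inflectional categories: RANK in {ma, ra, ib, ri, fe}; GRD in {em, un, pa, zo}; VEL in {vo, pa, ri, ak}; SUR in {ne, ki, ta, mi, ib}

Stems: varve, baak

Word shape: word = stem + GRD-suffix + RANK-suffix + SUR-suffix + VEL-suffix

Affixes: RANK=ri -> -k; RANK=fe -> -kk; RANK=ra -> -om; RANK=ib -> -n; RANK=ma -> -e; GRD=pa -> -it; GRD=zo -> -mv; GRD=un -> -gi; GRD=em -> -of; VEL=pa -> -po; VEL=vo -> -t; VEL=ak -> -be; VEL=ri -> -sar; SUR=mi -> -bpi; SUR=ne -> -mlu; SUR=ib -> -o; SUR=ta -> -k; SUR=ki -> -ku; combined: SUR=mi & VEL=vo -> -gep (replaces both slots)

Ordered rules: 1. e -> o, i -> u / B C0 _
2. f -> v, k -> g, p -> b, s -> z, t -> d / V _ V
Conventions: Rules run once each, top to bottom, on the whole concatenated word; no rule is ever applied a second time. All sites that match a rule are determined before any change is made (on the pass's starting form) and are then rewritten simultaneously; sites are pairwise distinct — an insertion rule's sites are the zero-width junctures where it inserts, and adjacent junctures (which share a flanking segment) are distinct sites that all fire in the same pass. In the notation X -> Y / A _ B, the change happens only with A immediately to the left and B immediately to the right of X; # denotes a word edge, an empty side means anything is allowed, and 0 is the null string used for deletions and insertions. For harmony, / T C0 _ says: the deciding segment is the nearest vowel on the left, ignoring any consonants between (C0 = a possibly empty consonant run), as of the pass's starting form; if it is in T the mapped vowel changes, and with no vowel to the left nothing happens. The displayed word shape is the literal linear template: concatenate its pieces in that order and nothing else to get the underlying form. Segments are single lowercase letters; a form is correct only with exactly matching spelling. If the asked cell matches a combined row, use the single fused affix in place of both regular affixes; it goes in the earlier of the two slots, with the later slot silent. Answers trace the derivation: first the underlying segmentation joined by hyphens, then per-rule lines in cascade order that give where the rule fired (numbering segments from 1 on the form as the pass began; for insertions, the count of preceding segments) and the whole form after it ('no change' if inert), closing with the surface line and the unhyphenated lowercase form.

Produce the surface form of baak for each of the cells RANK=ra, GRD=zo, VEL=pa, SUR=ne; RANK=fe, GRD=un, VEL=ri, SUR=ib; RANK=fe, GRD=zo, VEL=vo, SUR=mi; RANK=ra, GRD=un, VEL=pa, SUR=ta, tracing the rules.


cell RANK=ra, GRD=zo, VEL=pa, SUR=ne:
underlying: baak-mv-om-mlu-po
1. e -> o, i -> u / B C0 _: no change
2. f -> v, k -> g, p -> b, s -> z, t -> d / V _ V: fires at position(s) 12: baakmvommlubo
surface: baakmvommlubo

cell RANK=fe, GRD=un, VEL=ri, SUR=ib:
underlying: baak-gi-kk-o-sar
1. e -> o, i -> u / B C0 _: fires at position(s) 6: baakgukkosar
2. f -> v, k -> g, p -> b, s -> z, t -> d / V _ V: fires at position(s) 10: baakgukkozar
surface: baakgukkozar

cell RANK=fe, GRD=zo, VEL=vo, SUR=mi:
underlying: baak-mv-kk-gep
1. e -> o, i -> u / B C0 _: fires at position(s) 10: baakmvkkgop
2. f -> v, k -> g, p -> b, s -> z, t -> d / V _ V: no change
surface: baakmvkkgop

cell RANK=ra, GRD=un, VEL=pa, SUR=ta:
underlying: baak-gi-om-k-po
1. e -> o, i -> u / B C0 _: fires at position(s) 6: baakguomkpo
2. f -> v, k -> g, p -> b, s -> z, t -> d / V _ V: no change
surface: baakguomkpo


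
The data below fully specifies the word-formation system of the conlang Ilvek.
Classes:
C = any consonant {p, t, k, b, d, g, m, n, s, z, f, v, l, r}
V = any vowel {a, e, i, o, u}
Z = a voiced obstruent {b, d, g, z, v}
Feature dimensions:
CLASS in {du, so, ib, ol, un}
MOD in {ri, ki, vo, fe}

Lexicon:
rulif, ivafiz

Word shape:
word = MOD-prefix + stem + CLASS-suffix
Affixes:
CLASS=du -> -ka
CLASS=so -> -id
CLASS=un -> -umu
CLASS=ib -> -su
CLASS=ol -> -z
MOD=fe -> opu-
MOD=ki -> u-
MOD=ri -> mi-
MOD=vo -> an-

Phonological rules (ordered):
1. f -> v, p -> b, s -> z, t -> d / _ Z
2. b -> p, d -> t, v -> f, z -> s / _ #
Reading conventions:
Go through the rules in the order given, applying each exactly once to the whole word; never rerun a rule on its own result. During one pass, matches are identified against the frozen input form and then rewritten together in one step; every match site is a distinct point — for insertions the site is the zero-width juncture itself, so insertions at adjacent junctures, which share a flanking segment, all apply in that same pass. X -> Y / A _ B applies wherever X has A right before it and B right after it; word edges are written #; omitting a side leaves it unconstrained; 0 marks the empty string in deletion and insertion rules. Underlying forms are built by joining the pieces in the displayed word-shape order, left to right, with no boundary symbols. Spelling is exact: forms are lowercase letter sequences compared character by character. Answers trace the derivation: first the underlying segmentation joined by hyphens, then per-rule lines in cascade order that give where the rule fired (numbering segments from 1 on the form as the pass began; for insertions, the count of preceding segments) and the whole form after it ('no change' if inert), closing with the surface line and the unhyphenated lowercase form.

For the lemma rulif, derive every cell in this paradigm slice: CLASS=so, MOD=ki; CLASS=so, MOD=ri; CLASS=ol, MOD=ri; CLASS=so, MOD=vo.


cell CLASS=so, MOD=ki:
underlying: u-rulif-id
1. f -> v, p -> b, s -> z, t -> d / _ Z: no change
2. b -> p, d -> t, v -> f, z -> s / _ #: fires at position(s) 8: urulifit
surface: urulifit

cell CLASS=so, MOD=ri:
underlying: mi-rulif-id
1. f -> v, p -> b, s -> z, t -> d / _ Z: no change
2. b -> p, d -> t, v -> f, z -> s / _ #: fires at position(s) 9: mirulifit
surface: mirulifit

cell CLASS=ol, MOD=ri:
underlying: mi-rulif-z
1. f -> v, p -> b, s -> z, t -> d / _ Z: fires at position(s) 7: mirulivz
2. b -> p, d -> t, v -> f, z -> s / _ #: fires at position(s) 8: mirulivs
surface: mirulivs

cell CLASS=so, MOD=vo:
underlying: an-rulif-id
1. f -> v, p -> b, s -> z, t -> d / _ Z: no change
2. b -> p, d -> t, v -> f, z -> s / _ #: fires at position(s) 9: anrulifit
surface: anrulifit


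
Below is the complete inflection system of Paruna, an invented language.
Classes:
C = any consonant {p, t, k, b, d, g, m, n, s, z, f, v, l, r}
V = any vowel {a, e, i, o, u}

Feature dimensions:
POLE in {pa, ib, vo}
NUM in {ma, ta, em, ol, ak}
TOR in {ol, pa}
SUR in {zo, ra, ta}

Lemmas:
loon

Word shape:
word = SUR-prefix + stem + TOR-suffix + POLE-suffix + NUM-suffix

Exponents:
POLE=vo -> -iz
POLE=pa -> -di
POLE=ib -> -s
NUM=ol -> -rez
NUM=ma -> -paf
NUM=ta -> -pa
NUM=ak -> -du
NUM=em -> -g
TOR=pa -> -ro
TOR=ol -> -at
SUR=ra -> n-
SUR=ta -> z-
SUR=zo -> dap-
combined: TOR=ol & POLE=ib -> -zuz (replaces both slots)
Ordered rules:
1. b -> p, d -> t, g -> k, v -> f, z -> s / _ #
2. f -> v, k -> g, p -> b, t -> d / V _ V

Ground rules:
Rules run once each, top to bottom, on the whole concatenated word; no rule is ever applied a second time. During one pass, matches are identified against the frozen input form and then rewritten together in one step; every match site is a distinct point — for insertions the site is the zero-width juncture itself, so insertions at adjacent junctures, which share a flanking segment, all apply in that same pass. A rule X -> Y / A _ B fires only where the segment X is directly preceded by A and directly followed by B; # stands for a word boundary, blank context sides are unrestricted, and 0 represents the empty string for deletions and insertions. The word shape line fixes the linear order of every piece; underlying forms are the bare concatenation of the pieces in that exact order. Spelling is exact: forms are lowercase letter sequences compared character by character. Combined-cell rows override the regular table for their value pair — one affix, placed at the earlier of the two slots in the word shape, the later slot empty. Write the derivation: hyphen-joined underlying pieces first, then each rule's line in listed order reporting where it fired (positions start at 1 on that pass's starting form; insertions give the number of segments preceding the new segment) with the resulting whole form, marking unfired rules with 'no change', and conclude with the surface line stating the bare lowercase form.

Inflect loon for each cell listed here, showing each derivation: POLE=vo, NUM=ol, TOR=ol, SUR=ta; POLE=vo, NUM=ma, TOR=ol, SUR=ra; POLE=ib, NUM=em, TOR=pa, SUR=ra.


cell POLE=vo, NUM=ol, TOR=ol, SUR=ta:
underlying: z-loon-at-iz-rez
1. b -> p, d -> t, g -> k, v -> f, z -> s / _ #: fires at position(s) 12: zloonatizres
2. f -> v, k -> g, p -> b, t -> d / V _ V: fires at position(s) 7: zloonadizres
surface: zloonadizres

cell POLE=vo, NUM=ma, TOR=ol, SUR=ra:
underlying: n-loon-at-iz-paf
1. b -> p, d -> t, g -> k, v -> f, z -> s / _ #: no change
2. f -> v, k -> g, p -> b, t -> d / V _ V: fires at position(s) 7: nloonadizpaf
surface: nloonadizpaf

cell POLE=ib, NUM=em, TOR=pa, SUR=ra:
underlying: n-loon-ro-s-g
1. b -> p, d -> t, g -> k, v -> f, z -> s / _ #: fires at position(s) 9: nloonrosk
2. f -> v, k -> g, p -> b, t -> d / V _ V: no change
surface: nloonrosk


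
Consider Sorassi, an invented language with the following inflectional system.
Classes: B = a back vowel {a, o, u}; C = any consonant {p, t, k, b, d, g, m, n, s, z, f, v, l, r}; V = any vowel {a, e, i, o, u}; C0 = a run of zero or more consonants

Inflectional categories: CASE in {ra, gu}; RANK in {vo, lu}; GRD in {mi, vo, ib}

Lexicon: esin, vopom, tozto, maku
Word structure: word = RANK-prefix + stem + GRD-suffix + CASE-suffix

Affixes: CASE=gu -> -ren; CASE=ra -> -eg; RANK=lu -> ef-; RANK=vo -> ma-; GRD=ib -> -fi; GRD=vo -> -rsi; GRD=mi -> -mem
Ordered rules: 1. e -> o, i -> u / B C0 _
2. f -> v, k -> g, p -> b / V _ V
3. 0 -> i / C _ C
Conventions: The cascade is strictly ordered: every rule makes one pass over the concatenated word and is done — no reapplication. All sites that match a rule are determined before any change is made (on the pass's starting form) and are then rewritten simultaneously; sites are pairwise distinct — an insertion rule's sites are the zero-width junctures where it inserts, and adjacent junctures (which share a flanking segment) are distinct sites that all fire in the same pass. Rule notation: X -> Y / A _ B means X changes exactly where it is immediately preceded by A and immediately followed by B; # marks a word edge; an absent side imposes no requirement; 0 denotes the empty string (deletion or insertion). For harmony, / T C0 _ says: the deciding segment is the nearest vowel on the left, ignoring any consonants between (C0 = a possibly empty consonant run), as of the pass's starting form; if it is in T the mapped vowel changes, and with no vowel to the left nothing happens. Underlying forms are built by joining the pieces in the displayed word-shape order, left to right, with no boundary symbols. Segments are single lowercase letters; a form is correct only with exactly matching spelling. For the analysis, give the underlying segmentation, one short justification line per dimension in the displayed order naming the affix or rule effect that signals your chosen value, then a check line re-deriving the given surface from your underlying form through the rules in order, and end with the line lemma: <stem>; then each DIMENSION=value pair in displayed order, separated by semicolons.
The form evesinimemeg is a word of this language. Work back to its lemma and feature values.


underlying: ef-esin-mem-eg
CASE=ra - signalled by the affix -eg
RANK=lu - signalled by the affix ef-
GRD=mi - signalled by the affix -mem
check: efesinmemeg -> efesinmemeg -> evesinmemeg -> evesinimemeg
lemma: esin; CASE=ra; RANK=lu; GRD=mi


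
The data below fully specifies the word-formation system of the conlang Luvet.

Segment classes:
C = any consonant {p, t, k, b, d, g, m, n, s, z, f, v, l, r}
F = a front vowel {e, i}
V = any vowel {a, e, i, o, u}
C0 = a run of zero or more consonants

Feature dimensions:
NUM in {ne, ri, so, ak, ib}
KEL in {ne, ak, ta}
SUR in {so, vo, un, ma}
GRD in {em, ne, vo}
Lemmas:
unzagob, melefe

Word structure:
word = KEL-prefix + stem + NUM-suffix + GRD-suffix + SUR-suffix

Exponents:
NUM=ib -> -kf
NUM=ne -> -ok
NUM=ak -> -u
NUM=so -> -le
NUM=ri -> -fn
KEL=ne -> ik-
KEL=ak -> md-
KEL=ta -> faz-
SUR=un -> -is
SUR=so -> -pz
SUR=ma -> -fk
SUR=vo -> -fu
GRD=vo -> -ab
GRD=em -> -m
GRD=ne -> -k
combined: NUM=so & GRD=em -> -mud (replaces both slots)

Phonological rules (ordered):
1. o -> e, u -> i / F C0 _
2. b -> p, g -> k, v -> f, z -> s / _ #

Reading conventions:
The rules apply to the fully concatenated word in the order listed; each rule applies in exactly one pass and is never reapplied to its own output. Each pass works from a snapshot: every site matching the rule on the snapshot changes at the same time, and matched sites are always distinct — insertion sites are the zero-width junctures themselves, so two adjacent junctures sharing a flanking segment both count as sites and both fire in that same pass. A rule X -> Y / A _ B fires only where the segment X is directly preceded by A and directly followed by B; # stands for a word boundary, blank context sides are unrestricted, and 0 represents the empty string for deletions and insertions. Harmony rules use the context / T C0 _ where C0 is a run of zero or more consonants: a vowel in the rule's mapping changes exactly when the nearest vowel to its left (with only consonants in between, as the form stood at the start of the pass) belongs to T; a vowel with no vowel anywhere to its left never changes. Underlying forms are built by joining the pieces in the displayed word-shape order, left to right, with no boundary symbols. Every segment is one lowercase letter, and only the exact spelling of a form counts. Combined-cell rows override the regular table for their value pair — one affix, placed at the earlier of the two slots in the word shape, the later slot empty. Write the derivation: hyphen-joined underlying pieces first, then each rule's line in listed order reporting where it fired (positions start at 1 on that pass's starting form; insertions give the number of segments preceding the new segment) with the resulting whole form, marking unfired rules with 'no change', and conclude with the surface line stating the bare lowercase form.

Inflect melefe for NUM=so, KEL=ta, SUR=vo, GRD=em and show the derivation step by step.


underlying: faz-melefe-mud-fu
1. o -> e, u -> i / F C0 _: fires at position(s) 11: fazmelefemidfu
2. b -> p, g -> k, v -> f, z -> s / _ #: no change
surface: fazmelefemidfu


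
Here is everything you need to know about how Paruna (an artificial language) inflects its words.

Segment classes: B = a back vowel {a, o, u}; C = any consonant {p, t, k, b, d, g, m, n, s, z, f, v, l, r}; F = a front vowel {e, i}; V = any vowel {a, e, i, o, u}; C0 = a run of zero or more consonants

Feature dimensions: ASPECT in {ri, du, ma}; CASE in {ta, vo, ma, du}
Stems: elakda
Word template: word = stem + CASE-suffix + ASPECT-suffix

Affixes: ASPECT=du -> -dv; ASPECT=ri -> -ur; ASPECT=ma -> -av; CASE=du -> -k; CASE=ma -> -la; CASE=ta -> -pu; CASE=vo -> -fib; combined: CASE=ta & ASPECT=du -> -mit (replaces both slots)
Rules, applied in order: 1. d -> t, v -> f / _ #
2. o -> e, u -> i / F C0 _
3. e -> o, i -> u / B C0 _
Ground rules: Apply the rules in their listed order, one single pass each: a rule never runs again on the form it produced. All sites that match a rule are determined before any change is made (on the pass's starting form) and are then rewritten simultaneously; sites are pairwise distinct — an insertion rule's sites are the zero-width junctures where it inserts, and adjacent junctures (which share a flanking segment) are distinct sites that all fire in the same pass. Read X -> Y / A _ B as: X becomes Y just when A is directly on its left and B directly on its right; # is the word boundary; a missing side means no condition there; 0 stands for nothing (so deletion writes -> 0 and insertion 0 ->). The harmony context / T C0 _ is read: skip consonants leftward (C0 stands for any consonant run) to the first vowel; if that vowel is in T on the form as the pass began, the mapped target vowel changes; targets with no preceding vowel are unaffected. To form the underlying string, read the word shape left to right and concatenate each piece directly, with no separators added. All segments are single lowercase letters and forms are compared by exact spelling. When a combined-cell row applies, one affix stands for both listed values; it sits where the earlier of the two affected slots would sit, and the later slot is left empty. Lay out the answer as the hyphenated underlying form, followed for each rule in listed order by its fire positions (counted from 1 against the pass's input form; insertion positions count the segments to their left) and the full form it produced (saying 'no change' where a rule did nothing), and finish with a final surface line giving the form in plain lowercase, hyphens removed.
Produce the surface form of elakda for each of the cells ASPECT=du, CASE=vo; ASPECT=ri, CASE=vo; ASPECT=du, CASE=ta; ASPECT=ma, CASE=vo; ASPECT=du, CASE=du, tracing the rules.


cell ASPECT=du, CASE=vo:
underlying: elakda-fib-dv
1. d -> t, v -> f / _ #: fires at position(s) 11: elakdafibdf
2. o -> e, u -> i / F C0 _: no change
3. e -> o, i -> u / B C0 _: fires at position(s) 8: elakdafubdf
surface: elakdafubdf

cell ASPECT=ri, CASE=vo:
underlying: elakda-fib-ur
1. d -> t, v -> f / _ #: no change
2. o -> e, u -> i / F C0 _: fires at position(s) 10: elakdafibir
3. e -> o, i -> u / B C0 _: fires at position(s) 8: elakdafubir
surface: elakdafubir

cell ASPECT=du, CASE=ta:
underlying: elakda-mit
1. d -> t, v -> f / _ #: no change
2. o -> e, u -> i / F C0 _: no change
3. e -> o, i -> u / B C0 _: fires at position(s) 8: elakdamut
surface: elakdamut

cell ASPECT=ma, CASE=vo:
underlying: elakda-fib-av
1. d -> t, v -> f / _ #: fires at position(s) 11: elakdafibaf
2. o -> e, u -> i / F C0 _: no change
3. e -> o, i -> u / B C0 _: fires at position(s) 8: elakdafubaf
surface: elakdafubaf

cell ASPECT=du, CASE=du:
underlying: elakda-k-dv
1. d -> t, v -> f / _ #: fires at position(s) 9: elakdakdf
2. o -> e, u -> i / F C0 _: no change
3. e -> o, i -> u / B C0 _: no change
surface: elakdakdf


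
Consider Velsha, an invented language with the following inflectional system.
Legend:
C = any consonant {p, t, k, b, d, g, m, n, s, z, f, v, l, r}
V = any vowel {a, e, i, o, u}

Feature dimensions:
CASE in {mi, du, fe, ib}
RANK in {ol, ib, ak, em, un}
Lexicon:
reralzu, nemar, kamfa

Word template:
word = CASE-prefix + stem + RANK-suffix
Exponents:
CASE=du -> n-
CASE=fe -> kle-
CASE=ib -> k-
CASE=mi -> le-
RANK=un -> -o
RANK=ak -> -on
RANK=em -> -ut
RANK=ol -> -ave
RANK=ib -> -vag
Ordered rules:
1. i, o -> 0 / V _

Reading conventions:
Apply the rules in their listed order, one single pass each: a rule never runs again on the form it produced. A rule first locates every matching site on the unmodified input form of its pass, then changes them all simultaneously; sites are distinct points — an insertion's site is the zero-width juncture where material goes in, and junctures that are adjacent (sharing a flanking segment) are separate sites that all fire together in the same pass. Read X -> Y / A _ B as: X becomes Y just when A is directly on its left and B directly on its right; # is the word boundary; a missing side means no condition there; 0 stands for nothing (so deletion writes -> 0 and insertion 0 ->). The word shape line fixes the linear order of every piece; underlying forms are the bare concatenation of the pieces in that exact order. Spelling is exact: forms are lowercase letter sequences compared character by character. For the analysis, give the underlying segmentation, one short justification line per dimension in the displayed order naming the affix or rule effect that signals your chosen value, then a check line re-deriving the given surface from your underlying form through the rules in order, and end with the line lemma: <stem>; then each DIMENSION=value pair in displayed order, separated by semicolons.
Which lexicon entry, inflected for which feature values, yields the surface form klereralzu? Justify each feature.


underlying: kle-reralzu-o
CASE=fe - signalled by the affix kle-
RANK=un - signalled by the affix -o
check: klereralzuo -> klereralzu
lemma: reralzu; CASE=fe; RANK=un


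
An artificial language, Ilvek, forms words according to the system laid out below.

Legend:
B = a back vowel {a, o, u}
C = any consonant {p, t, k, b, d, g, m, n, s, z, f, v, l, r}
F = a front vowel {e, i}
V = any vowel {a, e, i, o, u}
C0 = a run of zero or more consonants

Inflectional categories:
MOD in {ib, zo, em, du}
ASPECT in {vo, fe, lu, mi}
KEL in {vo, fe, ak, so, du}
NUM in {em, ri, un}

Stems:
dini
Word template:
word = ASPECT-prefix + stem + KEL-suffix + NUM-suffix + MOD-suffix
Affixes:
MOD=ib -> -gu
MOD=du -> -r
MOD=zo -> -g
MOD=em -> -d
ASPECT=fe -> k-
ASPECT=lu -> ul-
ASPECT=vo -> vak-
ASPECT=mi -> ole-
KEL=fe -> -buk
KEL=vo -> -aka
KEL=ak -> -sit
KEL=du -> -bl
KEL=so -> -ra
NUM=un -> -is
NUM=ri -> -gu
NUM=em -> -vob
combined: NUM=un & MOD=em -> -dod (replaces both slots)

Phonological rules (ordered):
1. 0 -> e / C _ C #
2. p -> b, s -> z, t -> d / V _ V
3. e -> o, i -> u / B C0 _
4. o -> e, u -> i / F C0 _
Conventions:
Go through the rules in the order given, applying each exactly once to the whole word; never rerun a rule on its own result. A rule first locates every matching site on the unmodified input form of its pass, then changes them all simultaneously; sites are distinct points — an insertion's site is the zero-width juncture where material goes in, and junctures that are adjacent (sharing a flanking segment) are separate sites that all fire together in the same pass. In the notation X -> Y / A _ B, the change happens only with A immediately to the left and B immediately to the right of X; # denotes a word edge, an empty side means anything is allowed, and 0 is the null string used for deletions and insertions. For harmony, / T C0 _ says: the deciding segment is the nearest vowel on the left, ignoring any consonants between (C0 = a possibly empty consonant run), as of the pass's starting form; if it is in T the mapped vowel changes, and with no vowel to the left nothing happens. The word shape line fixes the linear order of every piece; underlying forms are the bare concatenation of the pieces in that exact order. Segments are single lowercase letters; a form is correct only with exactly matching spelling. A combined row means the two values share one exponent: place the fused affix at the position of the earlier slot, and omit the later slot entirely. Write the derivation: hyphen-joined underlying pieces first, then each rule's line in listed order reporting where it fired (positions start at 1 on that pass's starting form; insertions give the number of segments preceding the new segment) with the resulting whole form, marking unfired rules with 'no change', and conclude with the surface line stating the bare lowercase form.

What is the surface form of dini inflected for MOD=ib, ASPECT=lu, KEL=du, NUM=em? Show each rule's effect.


underlying: ul-dini-bl-vob-gu
1. 0 -> e / C _ C #: no change
2. p -> b, s -> z, t -> d / V _ V: no change
3. e -> o, i -> u / B C0 _: fires at position(s) 4: ulduniblvobgu
4. o -> e, u -> i / F C0 _: fires at position(s) 10: ulduniblvebgu
surface: ulduniblvebgu


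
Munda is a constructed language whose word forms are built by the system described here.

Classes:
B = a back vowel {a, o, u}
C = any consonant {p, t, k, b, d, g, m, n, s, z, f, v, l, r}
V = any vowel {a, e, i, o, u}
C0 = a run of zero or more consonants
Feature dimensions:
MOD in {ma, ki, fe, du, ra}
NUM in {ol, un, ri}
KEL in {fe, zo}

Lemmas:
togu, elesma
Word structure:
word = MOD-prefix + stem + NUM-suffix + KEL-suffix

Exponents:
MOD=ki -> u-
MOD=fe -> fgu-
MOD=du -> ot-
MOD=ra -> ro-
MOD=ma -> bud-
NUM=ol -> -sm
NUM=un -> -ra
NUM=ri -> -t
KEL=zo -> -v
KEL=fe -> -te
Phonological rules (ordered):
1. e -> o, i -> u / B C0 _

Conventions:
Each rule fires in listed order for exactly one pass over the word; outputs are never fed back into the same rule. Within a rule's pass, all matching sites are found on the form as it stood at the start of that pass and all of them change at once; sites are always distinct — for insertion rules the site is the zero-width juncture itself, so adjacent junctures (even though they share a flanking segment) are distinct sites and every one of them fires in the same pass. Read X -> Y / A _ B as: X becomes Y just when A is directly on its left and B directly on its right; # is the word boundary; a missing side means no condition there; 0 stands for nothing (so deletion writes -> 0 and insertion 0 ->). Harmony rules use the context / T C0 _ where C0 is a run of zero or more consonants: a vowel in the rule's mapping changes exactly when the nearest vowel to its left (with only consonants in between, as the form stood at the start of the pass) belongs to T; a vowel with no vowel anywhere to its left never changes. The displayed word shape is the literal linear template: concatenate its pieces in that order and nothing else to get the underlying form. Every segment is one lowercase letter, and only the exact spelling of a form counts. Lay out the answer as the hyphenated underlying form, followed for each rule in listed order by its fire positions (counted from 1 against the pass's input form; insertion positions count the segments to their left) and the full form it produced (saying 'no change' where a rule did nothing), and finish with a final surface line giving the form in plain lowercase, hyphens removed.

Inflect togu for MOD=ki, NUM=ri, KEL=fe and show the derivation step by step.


underlying: u-togu-t-te
1. e -> o, i -> u / B C0 _: fires at position(s) 8: utogutto
surface: utogutto


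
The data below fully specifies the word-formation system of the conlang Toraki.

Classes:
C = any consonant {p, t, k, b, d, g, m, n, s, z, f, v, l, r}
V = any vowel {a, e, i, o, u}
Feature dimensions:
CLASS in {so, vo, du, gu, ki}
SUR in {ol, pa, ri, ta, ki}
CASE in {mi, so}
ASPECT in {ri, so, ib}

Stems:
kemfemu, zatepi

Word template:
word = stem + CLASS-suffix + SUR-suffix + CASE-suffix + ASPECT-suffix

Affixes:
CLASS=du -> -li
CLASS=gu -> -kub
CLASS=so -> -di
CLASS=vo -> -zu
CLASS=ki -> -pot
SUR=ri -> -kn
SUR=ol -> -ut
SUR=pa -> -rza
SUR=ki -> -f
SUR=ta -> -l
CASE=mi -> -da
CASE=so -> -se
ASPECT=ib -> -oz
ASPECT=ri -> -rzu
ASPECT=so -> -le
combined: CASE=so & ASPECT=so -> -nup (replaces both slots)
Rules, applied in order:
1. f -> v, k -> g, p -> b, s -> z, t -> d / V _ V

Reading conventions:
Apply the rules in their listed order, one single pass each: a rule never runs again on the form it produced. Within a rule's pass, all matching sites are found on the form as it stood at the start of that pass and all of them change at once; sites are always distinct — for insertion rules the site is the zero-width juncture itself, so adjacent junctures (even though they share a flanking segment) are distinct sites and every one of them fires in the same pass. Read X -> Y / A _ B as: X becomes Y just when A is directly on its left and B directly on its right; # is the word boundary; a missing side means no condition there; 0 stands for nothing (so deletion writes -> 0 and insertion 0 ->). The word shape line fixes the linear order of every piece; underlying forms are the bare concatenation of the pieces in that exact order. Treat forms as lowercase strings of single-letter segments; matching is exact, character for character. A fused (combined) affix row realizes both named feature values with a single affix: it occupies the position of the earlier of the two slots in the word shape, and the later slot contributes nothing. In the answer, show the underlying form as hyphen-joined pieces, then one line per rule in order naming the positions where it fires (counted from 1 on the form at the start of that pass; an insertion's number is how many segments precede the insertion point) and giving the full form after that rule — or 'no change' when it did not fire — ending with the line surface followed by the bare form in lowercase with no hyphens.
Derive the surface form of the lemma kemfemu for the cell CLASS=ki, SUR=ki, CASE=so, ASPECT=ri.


underlying: kemfemu-pot-f-se-rzu
1. f -> v, k -> g, p -> b, s -> z, t -> d / V _ V: fires at position(s) 8: kemfemubotfserzu
surface: kemfemubotfserzu


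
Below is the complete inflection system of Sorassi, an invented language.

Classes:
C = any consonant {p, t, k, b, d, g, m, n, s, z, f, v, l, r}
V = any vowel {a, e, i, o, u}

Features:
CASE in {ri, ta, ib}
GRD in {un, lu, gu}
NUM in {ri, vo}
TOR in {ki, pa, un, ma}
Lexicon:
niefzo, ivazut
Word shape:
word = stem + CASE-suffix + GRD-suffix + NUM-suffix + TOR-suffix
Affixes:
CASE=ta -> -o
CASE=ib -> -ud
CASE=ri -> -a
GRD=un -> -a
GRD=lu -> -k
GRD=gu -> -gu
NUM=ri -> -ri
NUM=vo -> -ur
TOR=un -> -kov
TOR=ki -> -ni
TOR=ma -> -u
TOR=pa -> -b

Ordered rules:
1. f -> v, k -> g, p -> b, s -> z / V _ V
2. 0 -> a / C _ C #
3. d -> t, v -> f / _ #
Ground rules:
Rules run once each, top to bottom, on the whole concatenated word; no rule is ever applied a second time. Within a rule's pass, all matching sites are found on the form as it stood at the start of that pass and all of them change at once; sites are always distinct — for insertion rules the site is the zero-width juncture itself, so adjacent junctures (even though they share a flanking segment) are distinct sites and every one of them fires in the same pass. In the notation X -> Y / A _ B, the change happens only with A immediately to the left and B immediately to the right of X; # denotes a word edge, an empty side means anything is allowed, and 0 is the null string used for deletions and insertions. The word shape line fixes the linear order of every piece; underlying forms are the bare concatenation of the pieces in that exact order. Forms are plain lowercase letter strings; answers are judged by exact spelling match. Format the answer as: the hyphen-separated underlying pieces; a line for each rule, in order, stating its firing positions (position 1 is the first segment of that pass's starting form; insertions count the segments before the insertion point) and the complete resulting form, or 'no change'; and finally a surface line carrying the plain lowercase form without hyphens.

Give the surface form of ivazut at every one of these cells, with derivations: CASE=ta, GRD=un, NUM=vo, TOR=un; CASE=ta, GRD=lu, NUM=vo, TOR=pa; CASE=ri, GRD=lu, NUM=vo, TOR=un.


cell CASE=ta, GRD=un, NUM=vo, TOR=un:
underlying: ivazut-o-a-ur-kov
1. f -> v, k -> g, p -> b, s -> z / V _ V: no change
2. 0 -> a / C _ C #: no change
3. d -> t, v -> f / _ #: fires at position(s) 13: ivazutoaurkof
surface: ivazutoaurkof

cell CASE=ta, GRD=lu, NUM=vo, TOR=pa:
underlying: ivazut-o-k-ur-b
1. f -> v, k -> g, p -> b, s -> z / V _ V: fires at position(s) 8: ivazutogurb
2. 0 -> a / C _ C #: inserts after position(s) 10: ivazutogurab
3. d -> t, v -> f / _ #: no change
surface: ivazutogurab

cell CASE=ri, GRD=lu, NUM=vo, TOR=un:
underlying: ivazut-a-k-ur-kov
1. f -> v, k -> g, p -> b, s -> z / V _ V: fires at position(s) 8: ivazutagurkov
2. 0 -> a / C _ C #: no change
3. d -> t, v -> f / _ #: fires at position(s) 13: ivazutagurkof
surface: ivazutagurkof


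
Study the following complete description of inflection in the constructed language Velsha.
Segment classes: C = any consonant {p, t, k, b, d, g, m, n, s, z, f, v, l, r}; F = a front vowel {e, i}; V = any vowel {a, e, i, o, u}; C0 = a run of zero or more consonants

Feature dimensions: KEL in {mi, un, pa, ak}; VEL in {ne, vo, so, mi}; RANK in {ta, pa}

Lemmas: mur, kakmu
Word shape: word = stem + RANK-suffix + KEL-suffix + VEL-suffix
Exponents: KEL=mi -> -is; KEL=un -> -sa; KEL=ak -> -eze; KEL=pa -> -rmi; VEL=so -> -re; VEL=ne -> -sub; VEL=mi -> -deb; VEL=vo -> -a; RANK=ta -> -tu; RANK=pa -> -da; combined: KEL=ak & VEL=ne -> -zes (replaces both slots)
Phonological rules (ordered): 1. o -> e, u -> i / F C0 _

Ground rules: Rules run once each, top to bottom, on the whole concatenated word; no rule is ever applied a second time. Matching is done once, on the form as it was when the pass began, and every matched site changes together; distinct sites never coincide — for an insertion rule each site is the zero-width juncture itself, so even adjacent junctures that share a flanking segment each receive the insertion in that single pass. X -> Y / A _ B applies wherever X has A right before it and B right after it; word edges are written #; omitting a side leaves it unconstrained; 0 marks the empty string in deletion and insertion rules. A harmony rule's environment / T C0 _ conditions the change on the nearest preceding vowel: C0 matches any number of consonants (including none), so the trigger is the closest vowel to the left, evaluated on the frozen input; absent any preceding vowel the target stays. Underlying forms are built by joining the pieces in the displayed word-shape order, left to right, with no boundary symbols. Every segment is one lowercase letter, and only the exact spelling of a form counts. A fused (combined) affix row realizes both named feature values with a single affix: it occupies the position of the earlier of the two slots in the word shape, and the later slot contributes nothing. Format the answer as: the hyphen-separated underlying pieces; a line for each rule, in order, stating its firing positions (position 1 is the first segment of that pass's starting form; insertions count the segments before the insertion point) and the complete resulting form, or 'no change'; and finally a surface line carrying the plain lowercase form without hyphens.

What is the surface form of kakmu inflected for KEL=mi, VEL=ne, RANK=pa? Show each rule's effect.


underlying: kakmu-da-is-sub
1. o -> e, u -> i / F C0 _: fires at position(s) 11: kakmudaissib
surface: kakmudaissib
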